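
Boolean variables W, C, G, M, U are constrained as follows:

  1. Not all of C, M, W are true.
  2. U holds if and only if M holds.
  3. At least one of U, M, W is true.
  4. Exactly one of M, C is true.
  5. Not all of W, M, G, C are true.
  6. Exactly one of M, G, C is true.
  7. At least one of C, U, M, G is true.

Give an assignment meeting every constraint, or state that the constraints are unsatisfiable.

W: True; C: False; G: False; M: True; U: True

  (1) {C, M, W}: 2/3 true — not all ✓
  (2) U=T, M=T — same ✓
  (3) {U, M, W}: 3 true — at least one ✓
  (4) {M, C}: 1 true — exactly one ✓
  (5) {W, M, G, C}: 2/4 true — not all ✓
  (6) {M, G, C}: 1 true — exactly one ✓
  (7) {C, U, M, G}: 2 true — at least one ✓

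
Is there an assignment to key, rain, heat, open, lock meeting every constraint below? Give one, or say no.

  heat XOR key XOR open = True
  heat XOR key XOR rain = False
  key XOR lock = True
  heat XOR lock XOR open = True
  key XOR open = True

Adding constraints 1, 3, 4 mod 2: every variable appears an even number of times on the left, so the left side is 0.
But the right sides sum to 1 (mod 2). 0 ≠ 1 — the system is inconsistent.

UNSATISFIABLE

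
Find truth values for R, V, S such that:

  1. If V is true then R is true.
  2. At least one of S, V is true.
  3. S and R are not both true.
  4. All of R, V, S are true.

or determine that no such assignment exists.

Case R = True:
  (3) with R=T forces S = False.
  Constraint (4) is violated (S=F) — contradiction.
Case R = False:
  Constraint (4) is violated (R=F) — contradiction.
Both cases fail — unsatisfiable.

UNSATISFIABLE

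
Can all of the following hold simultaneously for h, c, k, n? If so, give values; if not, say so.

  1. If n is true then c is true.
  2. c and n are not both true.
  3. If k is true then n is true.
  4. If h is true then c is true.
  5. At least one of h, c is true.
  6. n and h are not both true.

h=T, c=T, k=F, n=F

  (1) n=F ⇒ c: vacuous ✓
  (2) c=T, n=F — not both ✓
  (3) k=F ⇒ n: vacuous ✓
  (4) h=T ⇒ c: T ✓
  (5) {h, c}: 2 true — at least one ✓
  (6) n=F, h=T — not both ✓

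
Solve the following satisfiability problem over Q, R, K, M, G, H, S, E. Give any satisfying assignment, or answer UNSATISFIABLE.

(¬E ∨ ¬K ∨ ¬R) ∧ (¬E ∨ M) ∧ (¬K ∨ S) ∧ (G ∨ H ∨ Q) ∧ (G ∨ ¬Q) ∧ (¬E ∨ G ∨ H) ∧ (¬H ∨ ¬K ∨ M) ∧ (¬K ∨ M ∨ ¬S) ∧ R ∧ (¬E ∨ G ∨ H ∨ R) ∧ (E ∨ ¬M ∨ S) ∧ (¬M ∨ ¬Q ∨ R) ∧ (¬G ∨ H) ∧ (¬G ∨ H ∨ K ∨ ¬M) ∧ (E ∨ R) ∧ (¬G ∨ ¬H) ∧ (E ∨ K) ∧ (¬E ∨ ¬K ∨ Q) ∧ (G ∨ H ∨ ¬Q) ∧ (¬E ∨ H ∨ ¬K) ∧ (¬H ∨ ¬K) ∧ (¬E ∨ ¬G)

Q: False; R: True; K: False; M: True; G: False; H: True; S: True; E: True

Unit clause (R) forces R = True.
Try Q = True:
  (G ∨ ¬Q) forces G = True.
  (¬G ∨ H) forces H = True.
  clause (¬G ∨ ¬H) is falsified — backtrack.
So Q = False.
Set K = False.
  then (E ∨ K) forces E = True.
  then (¬E ∨ ¬G) forces G = False.
  then (¬E ∨ M) forces M = True.
  then (G ∨ H ∨ Q) forces H = True.
Set S = True.
All clauses satisfied.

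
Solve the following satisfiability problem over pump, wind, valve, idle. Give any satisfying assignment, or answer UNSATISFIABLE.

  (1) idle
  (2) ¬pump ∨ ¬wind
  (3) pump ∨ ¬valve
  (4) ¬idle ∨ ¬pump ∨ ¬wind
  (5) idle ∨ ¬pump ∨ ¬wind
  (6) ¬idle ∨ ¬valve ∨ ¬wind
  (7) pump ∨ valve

pump: True; wind: False; valve: False; idle: True

Unit clause (idle) forces idle = True.
Set pump = True.
  then (¬pump ∨ ¬wind) forces wind = False.
Set valve = False.
All clauses satisfied.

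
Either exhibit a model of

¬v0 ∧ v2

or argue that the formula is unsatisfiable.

v0=F, v2=T

  ¬v0 = True
Both conjuncts True, so the formula holds.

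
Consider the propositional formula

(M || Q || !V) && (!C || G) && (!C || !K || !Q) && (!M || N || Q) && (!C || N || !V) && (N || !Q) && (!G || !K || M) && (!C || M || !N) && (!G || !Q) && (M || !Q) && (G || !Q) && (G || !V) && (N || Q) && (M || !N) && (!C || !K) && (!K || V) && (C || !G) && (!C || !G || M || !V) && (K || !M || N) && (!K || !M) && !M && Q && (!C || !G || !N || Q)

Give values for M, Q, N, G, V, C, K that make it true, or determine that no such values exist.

Case M = True:
  Clause (!M) is falsified — contradiction.
Case M = False:
  (M || !Q) forces Q = False.
  Clause (Q) is falsified — contradiction.
Both cases fail, so the formula is unsatisfiable.

Unsatisfiable — no assignment works.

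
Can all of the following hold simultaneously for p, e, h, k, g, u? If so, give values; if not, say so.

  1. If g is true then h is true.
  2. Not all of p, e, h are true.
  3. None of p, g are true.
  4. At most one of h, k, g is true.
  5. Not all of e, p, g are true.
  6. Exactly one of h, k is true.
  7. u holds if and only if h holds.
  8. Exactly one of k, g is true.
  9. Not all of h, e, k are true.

p = False, e = False, h = False, k = True, g = False, u = False

  (1) g=F ⇒ h: vacuous ✓
  (2) {p, e, h}: 0/3 true — not all ✓
  (3) {p, g}: 0 true — none ✓
  (4) {h, k, g}: 1 true — at most one ✓
  (5) {e, p, g}: 0/3 true — not all ✓
  (6) {h, k}: 1 true — exactly one ✓
  (7) u=F, h=F — same ✓
  (8) {k, g}: 1 true — exactly one ✓
  (9) {h, e, k}: 1/3 true — not all ✓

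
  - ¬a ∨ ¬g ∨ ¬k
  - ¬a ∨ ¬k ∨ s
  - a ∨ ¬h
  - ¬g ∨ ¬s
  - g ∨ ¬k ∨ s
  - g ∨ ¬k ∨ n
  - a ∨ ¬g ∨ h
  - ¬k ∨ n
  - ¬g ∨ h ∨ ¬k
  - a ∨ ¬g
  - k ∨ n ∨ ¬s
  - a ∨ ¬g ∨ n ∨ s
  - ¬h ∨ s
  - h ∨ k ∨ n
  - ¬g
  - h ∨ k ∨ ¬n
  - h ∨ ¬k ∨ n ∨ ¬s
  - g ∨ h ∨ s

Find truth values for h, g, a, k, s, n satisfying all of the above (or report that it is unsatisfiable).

h: True, g: False, a: True, k: True, s: True, n: True

Unit clause (¬g) forces g = False.
Set h = True.
  then (a ∨ ¬h) forces a = True.
  then (¬h ∨ s) forces s = True.
Set k = True.
  then (g ∨ ¬k ∨ n) forces n = True.
All clauses satisfied.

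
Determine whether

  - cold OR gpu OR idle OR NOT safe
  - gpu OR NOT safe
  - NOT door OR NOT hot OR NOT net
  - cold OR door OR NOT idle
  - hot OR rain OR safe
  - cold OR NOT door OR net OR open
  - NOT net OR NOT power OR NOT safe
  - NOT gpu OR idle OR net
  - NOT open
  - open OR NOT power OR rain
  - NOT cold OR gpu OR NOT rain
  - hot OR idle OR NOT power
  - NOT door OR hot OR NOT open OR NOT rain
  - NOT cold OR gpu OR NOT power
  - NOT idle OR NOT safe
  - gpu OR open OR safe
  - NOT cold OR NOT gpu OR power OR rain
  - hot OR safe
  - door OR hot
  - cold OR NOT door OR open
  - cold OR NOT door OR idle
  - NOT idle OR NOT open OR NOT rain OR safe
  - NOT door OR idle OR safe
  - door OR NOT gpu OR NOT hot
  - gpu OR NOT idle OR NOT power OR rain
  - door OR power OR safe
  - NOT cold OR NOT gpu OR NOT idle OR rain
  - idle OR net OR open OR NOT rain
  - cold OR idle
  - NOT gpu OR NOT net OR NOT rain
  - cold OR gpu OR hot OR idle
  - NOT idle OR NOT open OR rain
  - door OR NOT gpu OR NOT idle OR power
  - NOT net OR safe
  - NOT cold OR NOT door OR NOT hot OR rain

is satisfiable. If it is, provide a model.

Unit clause (NOT open) forces open = False.
Set idle = True.
  then (NOT idle OR NOT safe) forces safe = False.
  then (gpu OR open OR safe) forces gpu = True.
  then (hot OR safe) forces hot = True.
  then (door OR NOT gpu OR NOT hot) forces door = True.
  then (NOT net OR safe) forces net = False.
  then (cold OR NOT door OR net OR open) forces cold = True.
  then (NOT cold OR NOT gpu OR NOT idle OR rain) forces rain = True.
Set power = False.
All clauses satisfied.

idle=T, door=T, power=F, gpu=T, safe=F, open=F, hot=T, net=F, cold=T, rain=T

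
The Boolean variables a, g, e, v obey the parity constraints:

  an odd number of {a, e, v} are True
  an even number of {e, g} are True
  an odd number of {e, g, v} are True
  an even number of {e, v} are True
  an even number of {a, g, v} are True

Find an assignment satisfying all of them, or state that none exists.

Adding constraints 1, 2, 5 mod 2: every variable appears an even number of times on the left, so the left side is 0.
But the right sides sum to 1 (mod 2). 0 ≠ 1 — the system is inconsistent.

No satisfying assignment exists.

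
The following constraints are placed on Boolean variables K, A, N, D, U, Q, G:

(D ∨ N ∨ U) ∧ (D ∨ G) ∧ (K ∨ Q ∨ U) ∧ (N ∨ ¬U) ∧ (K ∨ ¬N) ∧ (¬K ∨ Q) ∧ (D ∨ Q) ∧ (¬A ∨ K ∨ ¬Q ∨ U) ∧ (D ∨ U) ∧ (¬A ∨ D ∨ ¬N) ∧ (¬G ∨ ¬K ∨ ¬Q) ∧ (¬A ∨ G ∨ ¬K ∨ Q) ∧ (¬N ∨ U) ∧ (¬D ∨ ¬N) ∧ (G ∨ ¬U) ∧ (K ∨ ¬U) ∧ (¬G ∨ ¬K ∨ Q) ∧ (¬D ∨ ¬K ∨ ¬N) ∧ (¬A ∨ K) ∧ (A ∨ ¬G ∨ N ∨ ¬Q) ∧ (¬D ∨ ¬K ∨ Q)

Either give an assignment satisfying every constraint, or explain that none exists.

Set K = True.
  then (¬K ∨ Q) forces Q = True.
  then (¬G ∨ ¬K ∨ ¬Q) forces G = False.
  then (G ∨ ¬U) forces U = False.
  then (D ∨ G) forces D = True.
  then (¬N ∨ U) forces N = False.
Set A = False.
All clauses satisfied.

K: True; A: False; N: False; D: True; U: False; Q: True; G: False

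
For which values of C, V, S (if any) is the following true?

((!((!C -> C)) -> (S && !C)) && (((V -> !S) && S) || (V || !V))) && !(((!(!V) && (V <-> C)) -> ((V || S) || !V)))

UNSATISFIABLE

The conjunct !(((!(!V) && (V <-> C)) -> ((V || S) || !V))) is unsatisfiable on its own:
  C=F, V=F, S=F: evaluates to False.
  C=F, V=F, S=T: evaluates to False.
  C=F, V=T, S=F: evaluates to False.
  C=F, V=T, S=T: evaluates to False.
  C=T, V=F, S=F: evaluates to False.
  C=T, V=F, S=T: evaluates to False.
  C=T, V=T, S=F: evaluates to False.
  C=T, V=T, S=T: evaluates to False.
So the whole conjunction is unsatisfiable.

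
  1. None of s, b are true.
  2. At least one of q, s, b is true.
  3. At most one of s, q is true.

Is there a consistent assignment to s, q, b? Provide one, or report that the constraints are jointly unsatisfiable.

s = False, q = True, b = False

  (1) {s, b}: 0 true — none ✓
  (2) {q, s, b}: 1 true — at least one ✓
  (3) {s, q}: 1 true — at most one ✓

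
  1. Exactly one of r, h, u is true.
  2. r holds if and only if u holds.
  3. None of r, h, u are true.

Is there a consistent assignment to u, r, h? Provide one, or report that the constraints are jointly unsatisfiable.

Unsatisfiable

Case h = True:
  Constraint (3) is violated (h=T) — contradiction.
Case h = False:
  (3) forces r = False.
  (1) with r=F, h=F forces u = True.
  Constraint (2) is violated (r=F, u=T) — contradiction.
Both cases fail — unsatisfiable.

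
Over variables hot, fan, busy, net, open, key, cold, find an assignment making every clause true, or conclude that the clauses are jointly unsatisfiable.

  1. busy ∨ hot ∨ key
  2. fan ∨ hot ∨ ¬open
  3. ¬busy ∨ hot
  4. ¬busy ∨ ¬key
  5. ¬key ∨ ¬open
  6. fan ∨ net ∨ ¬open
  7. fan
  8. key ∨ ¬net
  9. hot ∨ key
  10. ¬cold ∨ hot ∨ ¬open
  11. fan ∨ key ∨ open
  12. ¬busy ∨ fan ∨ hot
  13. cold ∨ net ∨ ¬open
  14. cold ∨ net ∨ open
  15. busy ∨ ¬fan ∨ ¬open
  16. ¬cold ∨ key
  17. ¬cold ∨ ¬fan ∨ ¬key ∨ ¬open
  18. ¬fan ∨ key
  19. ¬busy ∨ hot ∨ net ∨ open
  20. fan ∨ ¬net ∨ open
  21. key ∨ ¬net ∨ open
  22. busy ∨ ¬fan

Case fan = True:
  (¬fan ∨ key) forces key = True.
  (¬busy ∨ ¬key) forces busy = False.
  Clause (busy ∨ ¬fan) is falsified — contradiction.
Case fan = False:
  Clause (fan) is falsified — contradiction.
Both cases fail, so the formula is unsatisfiable.

UNSATISFIABLE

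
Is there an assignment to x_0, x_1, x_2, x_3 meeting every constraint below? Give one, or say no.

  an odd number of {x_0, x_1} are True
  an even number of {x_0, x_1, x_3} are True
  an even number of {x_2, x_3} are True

x_0: True, x_1: False, x_2: True, x_3: True

{x_0, x_1}: 1 true → odd ✓
{x_0, x_1, x_3}: 2 true → even ✓
{x_2, x_3}: 2 true → even ✓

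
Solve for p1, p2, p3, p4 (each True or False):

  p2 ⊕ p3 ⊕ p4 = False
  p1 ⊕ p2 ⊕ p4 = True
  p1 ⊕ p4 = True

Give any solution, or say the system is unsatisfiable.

p1: True, p2: False, p3: False, p4: False

p2 ⊕ p3 ⊕ p4 = F ⊕ F ⊕ F = False ✓
p1 ⊕ p2 ⊕ p4 = T ⊕ F ⊕ F = True ✓
p1 ⊕ p4 = T ⊕ F = True ✓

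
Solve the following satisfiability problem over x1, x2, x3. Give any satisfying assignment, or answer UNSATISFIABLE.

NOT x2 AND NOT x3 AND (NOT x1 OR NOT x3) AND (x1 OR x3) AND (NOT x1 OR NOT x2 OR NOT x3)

x1 = True, x2 = False, x3 = False

Unit clause (NOT x2) forces x2 = False.
Unit clause (NOT x3) forces x3 = False.
In (x1 OR x3) only x1 is left, so x1 = True.
Check each clause:
  (NOT x2): NOT x2 holds.
  (NOT x3): NOT x3 holds.
  (NOT x1 OR NOT x3): NOT x3 holds.
  (x1 OR x3): x1 holds.
  (NOT x1 OR NOT x2 OR NOT x3): NOT x2 holds.
All clauses satisfied.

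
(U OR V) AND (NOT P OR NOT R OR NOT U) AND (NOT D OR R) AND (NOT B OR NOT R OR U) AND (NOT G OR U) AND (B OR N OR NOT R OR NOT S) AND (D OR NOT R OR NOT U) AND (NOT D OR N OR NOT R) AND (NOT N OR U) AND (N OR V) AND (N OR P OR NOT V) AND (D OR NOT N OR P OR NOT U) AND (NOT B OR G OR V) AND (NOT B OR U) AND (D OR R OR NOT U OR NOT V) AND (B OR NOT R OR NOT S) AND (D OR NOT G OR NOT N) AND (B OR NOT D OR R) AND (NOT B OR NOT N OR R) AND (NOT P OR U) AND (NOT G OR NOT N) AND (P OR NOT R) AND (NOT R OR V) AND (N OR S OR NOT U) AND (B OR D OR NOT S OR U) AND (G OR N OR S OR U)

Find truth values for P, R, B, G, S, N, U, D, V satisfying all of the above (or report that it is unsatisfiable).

Set P = True.
  then (NOT P OR U) forces U = True.
  then (NOT P OR NOT R OR NOT U) forces R = False.
  then (NOT D OR R) forces D = False.
  then (D OR R OR NOT U OR NOT V) forces V = False.
  then (N OR V) forces N = True.
  then (D OR NOT G OR NOT N) forces G = False.
  then (NOT B OR NOT N OR R) forces B = False.
Set S = True.
All clauses satisfied.

P=T, R=F, B=F, G=F, S=T, N=T, U=T, D=F, V=F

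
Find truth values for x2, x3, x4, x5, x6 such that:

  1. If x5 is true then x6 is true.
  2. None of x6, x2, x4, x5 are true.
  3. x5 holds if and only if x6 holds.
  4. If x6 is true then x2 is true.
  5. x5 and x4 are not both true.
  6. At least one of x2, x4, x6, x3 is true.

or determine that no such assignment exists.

x2: False, x3: True, x4: False, x5: False, x6: False

  (1) x5=F ⇒ x6: vacuous ✓
  (2) {x6, x2, x4, x5}: 0 true — none ✓
  (3) x5=F, x6=F — same ✓
  (4) x6=F ⇒ x2: vacuous ✓
  (5) x5=F, x4=F — not both ✓
  (6) {x2, x4, x6, x3}: 1 true — at least one ✓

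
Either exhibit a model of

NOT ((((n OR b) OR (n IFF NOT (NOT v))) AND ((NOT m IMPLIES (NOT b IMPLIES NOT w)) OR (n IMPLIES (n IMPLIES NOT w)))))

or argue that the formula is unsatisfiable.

b: False, n: False, m: False, w: False, v: True

  NOT ((((n OR b) OR (n IFF NOT (NOT v))) AND ((NOT m IMPLIES (NOT b IMPLIES NOT w)) OR (n IMPLIES (n IMPLIES NOT w))))) = True
    ((n OR b) OR (n IFF NOT (NOT v))) AND ((NOT m IMPLIES (NOT b IMPLIES NOT w)) OR (n IMPLIES (n IMPLIES NOT w))) = False
      (n OR b) OR (n IFF NOT (NOT v)) = False
        n OR b = False
        n IFF NOT (NOT v) = False
          NOT (NOT v) = True
            NOT v = False
      (NOT m IMPLIES (NOT b IMPLIES NOT w)) OR (n IMPLIES (n IMPLIES NOT w)) = True
        NOT m IMPLIES (NOT b IMPLIES NOT w) = True
          NOT m = True
          NOT b IMPLIES NOT w = True
            NOT b = True
            NOT w = True
        n IMPLIES (n IMPLIES NOT w) = True
          n IMPLIES NOT w = True
            NOT w = True
The formula evaluates to True.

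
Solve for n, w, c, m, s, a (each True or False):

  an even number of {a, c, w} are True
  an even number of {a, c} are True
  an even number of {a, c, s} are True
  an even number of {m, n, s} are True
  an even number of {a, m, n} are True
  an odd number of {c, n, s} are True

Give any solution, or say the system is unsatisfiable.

n=T; w=F; c=F; m=T; s=F; a=F

{a, c, w}: 0 true → even ✓
{a, c}: 0 true → even ✓
{a, c, s}: 0 true → even ✓
{m, n, s}: 2 true → even ✓
{a, m, n}: 2 true → even ✓
{c, n, s}: 1 true → odd ✓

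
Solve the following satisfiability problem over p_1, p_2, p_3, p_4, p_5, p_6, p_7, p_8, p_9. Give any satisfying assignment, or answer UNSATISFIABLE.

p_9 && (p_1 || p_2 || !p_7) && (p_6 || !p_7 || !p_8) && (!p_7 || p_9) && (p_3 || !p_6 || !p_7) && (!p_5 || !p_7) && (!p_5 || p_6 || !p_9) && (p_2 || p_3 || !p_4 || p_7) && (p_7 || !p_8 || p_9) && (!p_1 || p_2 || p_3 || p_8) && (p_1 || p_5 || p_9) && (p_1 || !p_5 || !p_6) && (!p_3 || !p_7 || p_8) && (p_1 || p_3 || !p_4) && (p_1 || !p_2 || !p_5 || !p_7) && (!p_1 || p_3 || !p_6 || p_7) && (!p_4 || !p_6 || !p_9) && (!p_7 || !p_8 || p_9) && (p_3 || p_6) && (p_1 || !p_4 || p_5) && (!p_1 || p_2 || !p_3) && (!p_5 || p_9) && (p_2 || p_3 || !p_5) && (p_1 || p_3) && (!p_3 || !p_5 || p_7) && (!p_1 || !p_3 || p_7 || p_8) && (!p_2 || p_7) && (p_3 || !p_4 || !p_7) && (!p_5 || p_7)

p_1 = False, p_2 = False, p_3 = True, p_4 = False, p_5 = False, p_6 = False, p_7 = False, p_8 = False, p_9 = True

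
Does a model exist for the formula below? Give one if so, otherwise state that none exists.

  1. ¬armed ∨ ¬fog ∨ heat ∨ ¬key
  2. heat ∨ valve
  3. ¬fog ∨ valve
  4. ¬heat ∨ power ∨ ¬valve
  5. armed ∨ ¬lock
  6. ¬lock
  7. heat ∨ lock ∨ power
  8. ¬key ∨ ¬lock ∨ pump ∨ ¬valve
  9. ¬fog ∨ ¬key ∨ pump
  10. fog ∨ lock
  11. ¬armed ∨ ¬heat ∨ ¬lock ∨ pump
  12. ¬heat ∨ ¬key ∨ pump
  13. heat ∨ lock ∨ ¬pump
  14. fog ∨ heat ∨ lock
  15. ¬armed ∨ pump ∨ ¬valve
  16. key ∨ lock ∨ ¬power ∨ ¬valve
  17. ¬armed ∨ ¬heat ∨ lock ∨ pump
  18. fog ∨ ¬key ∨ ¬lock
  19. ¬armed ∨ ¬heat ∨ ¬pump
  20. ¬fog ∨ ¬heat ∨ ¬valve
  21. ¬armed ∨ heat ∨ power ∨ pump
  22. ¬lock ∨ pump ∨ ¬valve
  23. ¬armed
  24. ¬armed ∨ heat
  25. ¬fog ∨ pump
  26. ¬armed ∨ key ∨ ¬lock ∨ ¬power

Case lock = True:
  Clause (¬lock) is falsified — contradiction.
Case lock = False:
  (fog ∨ lock) forces fog = True.
  (¬fog ∨ valve) forces valve = True.
  (¬fog ∨ ¬heat ∨ ¬valve) forces heat = False.
  (heat ∨ lock ∨ power) forces power = True.
  (heat ∨ lock ∨ ¬pump) forces pump = False.
  Clause (¬fog ∨ pump) is falsified — contradiction.
Both cases fail, so the formula is unsatisfiable.

No satisfying assignment exists.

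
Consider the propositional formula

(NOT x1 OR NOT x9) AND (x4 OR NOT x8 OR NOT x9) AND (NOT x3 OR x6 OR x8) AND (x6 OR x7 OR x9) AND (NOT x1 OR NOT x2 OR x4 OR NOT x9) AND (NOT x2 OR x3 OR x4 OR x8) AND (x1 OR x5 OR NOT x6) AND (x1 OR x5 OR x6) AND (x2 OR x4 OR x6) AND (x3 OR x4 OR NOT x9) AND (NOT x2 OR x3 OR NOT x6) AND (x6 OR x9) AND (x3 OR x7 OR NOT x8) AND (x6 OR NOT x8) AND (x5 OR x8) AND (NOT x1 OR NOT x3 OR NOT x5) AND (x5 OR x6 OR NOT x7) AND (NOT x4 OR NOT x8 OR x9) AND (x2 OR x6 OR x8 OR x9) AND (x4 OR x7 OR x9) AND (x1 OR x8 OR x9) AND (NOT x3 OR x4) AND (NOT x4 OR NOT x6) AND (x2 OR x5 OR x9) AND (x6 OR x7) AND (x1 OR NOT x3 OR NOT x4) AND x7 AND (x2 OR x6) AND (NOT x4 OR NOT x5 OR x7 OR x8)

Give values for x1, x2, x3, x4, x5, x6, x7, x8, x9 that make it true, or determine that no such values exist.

x1: False; x2: False; x3: False; x4: False; x5: True; x6: True; x7: True; x8: True; x9: False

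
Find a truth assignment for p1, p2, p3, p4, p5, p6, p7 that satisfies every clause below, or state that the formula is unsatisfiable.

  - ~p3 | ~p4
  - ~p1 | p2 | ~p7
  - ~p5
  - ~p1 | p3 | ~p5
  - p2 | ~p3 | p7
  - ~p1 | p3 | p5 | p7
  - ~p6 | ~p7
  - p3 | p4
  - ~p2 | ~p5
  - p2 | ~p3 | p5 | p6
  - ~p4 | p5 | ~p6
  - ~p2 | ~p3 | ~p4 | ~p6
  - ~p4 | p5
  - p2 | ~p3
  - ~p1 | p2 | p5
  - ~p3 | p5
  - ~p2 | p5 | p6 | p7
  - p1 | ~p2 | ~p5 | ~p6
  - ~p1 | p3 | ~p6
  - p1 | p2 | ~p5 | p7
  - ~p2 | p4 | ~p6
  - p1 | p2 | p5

Case p5 = True:
  Clause (~p5) is falsified — contradiction.
Case p5 = False:
  (~p4 | p5) forces p4 = False.
  (p3 | p4) forces p3 = True.
  Clause (~p3 | p5) is falsified — contradiction.
Both cases fail, so the formula is unsatisfiable.

Unsatisfiable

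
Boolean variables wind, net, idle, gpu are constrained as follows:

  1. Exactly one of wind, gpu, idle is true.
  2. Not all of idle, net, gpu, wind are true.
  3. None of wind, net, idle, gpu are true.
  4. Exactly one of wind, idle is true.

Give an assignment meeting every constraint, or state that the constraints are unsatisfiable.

Case idle = True:
  Constraint (3) is violated (idle=T) — contradiction.
Case idle = False:
  (3) forces wind = False.
  Constraint (4) is violated (wind=F, idle=F) — contradiction.
Both cases fail — unsatisfiable.

UNSATISFIABLE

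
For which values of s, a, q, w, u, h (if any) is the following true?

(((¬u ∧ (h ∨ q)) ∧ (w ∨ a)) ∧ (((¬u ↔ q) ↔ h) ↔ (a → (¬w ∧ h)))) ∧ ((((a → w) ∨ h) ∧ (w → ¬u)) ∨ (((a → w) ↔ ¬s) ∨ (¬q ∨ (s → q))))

s=T, a=T, q=F, w=T, u=F, h=T

  ((¬u ∧ (h ∨ q)) ∧ (w ∨ a)) ∧ (((¬u ↔ q) ↔ h) ↔ (a → (¬w ∧ h))) = True
    (¬u ∧ (h ∨ q)) ∧ (w ∨ a) = True
      ¬u ∧ (h ∨ q) = True
        ¬u = True
        h ∨ q = True
      w ∨ a = True
    ((¬u ↔ q) ↔ h) ↔ (a → (¬w ∧ h)) = True
      (¬u ↔ q) ↔ h = False
        ¬u ↔ q = False
          ¬u = True
      a → (¬w ∧ h) = False
        ¬w ∧ h = False
          ¬w = False
  (((a → w) ∨ h) ∧ (w → ¬u)) ∨ (((a → w) ↔ ¬s) ∨ (¬q ∨ (s → q))) = True
    ((a → w) ∨ h) ∧ (w → ¬u) = True
      (a → w) ∨ h = True
        a → w = True
      w → ¬u = True
        ¬u = True
    ((a → w) ↔ ¬s) ∨ (¬q ∨ (s → q)) = True
      (a → w) ↔ ¬s = False
        a → w = True
        ¬s = False
      ¬q ∨ (s → q) = True
        ¬q = True
        s → q = False
Both conjuncts True, so the formula holds.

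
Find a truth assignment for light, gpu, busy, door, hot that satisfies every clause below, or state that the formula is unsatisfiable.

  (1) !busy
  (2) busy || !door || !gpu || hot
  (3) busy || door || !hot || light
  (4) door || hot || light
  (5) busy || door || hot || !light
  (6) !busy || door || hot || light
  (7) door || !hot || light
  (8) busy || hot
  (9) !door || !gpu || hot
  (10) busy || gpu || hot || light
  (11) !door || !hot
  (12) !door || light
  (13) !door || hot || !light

Unit clause (!busy) forces busy = False.
In (busy || hot) only hot is left, so hot = True.
In (!door || !hot) only !door is left, so door = False.
In (busy || door || !hot || light) only light is left, so light = True.
Set gpu = False.
All clauses satisfied.

light = True, gpu = False, busy = False, door = False, hot = True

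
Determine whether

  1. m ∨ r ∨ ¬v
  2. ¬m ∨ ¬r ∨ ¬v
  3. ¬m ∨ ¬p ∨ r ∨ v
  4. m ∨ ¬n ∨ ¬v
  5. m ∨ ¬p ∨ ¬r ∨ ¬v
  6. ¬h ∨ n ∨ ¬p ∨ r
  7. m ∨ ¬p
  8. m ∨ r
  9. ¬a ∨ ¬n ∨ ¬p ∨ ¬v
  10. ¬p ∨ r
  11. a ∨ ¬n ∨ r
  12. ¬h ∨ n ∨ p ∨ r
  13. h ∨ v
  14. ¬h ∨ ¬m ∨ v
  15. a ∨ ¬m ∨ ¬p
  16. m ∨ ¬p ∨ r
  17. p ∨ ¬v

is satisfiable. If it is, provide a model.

Set m = False.
  then (m ∨ ¬p) forces p = False.
  then (m ∨ r) forces r = True.
  then (p ∨ ¬v) forces v = False.
  then (h ∨ v) forces h = True.
Set n = True.
Set a = True.
All clauses satisfied.

m = False, v = False, p = False, h = True, n = True, a = True, r = True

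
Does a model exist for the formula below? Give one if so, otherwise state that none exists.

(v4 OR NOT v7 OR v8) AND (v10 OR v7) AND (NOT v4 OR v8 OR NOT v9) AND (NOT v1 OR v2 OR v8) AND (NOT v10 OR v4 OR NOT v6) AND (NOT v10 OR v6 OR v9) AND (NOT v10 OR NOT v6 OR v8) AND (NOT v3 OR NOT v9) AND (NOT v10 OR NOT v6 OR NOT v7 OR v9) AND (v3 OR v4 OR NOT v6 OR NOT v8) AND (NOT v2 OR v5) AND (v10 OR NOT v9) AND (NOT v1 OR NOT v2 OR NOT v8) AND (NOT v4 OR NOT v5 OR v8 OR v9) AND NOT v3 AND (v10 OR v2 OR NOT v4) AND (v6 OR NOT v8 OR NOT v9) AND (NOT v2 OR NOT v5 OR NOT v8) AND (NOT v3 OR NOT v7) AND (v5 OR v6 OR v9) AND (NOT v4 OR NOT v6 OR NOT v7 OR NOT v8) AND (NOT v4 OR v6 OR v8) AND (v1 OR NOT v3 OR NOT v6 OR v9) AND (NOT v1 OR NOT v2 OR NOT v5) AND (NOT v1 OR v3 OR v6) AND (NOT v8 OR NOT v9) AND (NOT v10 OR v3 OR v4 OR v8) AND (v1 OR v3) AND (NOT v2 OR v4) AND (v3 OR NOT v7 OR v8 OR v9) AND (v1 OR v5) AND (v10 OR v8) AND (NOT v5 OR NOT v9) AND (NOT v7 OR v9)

v1=T, v2=F, v3=F, v4=T, v5=F, v6=T, v7=F, v8=T, v9=F, v10=T

Unit clause (NOT v3) forces v3 = False.
In (v1 OR v3) only v1 is left, so v1 = True.
In (NOT v1 OR v3 OR v6) only v6 is left, so v6 = True.
Set v2 = False.
  then (NOT v1 OR v2 OR v8) forces v8 = True.
  then (v3 OR v4 OR NOT v6 OR NOT v8) forces v4 = True.
  then (v10 OR v2 OR NOT v4) forces v10 = True.
  then (NOT v4 OR NOT v6 OR NOT v7 OR NOT v8) forces v7 = False.
  then (NOT v8 OR NOT v9) forces v9 = False.
Set v5 = False.
All clauses satisfied.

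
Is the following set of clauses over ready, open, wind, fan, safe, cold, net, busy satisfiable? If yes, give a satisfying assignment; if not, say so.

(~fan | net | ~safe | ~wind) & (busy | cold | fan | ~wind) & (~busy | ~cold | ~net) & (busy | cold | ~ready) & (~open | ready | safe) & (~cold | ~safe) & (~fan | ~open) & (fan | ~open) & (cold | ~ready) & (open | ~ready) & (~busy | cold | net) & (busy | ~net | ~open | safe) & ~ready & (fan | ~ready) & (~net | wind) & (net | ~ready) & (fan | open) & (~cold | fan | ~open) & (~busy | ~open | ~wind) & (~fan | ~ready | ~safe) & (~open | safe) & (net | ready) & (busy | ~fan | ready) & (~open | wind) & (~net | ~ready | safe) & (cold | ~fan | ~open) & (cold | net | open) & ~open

ready = False; open = False; wind = True; fan = True; safe = False; cold = False; net = True; busy = True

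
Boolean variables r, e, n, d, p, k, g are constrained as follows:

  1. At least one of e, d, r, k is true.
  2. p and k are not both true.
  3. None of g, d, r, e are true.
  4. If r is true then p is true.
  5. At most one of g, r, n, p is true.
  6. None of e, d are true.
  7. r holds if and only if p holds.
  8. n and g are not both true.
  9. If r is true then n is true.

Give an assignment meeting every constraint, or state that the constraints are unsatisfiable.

r = False; e = False; n = True; d = False; p = False; k = True; g = False

  (1) {e, d, r, k}: 1 true — at least one ✓
  (2) p=F, k=T — not both ✓
  (3) {g, d, r, e}: 0 true — none ✓
  (4) r=F ⇒ p: vacuous ✓
  (5) {g, r, n, p}: 1 true — at most one ✓
  (6) {e, d}: 0 true — none ✓
  (7) r=F, p=F — same ✓
  (8) n=T, g=F — not both ✓
  (9) r=F ⇒ n: vacuous ✓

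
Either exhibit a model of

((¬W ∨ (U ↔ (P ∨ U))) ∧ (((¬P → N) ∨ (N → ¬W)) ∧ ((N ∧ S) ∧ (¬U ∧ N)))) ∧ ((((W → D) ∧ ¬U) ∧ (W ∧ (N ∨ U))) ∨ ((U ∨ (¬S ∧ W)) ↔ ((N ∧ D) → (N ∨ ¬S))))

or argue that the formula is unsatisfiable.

P: False; S: True; U: False; W: True; N: True; D: True

  (¬W ∨ (U ↔ (P ∨ U))) ∧ (((¬P → N) ∨ (N → ¬W)) ∧ ((N ∧ S) ∧ (¬U ∧ N))) = True
    ¬W ∨ (U ↔ (P ∨ U)) = True
      ¬W = False
      U ↔ (P ∨ U) = True
        P ∨ U = False
    ((¬P → N) ∨ (N → ¬W)) ∧ ((N ∧ S) ∧ (¬U ∧ N)) = True
      (¬P → N) ∨ (N → ¬W) = True
        ¬P → N = True
          ¬P = True
        N → ¬W = False
          ¬W = False
      (N ∧ S) ∧ (¬U ∧ N) = True
        N ∧ S = True
        ¬U ∧ N = True
          ¬U = True
  (((W → D) ∧ ¬U) ∧ (W ∧ (N ∨ U))) ∨ ((U ∨ (¬S ∧ W)) ↔ ((N ∧ D) → (N ∨ ¬S))) = True
    ((W → D) ∧ ¬U) ∧ (W ∧ (N ∨ U)) = True
      (W → D) ∧ ¬U = True
        W → D = True
        ¬U = True
      W ∧ (N ∨ U) = True
        N ∨ U = True
    (U ∨ (¬S ∧ W)) ↔ ((N ∧ D) → (N ∨ ¬S)) = False
      U ∨ (¬S ∧ W) = False
        ¬S ∧ W = False
          ¬S = False
      (N ∧ D) → (N ∨ ¬S) = True
        N ∧ D = True
        N ∨ ¬S = True
          ¬S = False
Both conjuncts True, so the formula holds.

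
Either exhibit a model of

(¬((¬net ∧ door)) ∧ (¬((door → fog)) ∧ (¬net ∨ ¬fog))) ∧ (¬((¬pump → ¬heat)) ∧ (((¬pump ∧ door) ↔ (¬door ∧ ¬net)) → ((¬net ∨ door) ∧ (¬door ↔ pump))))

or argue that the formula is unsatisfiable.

door=T; fog=F; net=T; heat=T; pump=F

  ¬((¬net ∧ door)) ∧ (¬((door → fog)) ∧ (¬net ∨ ¬fog)) = True
    ¬((¬net ∧ door)) = True
      ¬net ∧ door = False
        ¬net = False
    ¬((door → fog)) ∧ (¬net ∨ ¬fog) = True
      ¬((door → fog)) = True
        door → fog = False
      ¬net ∨ ¬fog = True
        ¬net = False
        ¬fog = True
  ¬((¬pump → ¬heat)) ∧ (((¬pump ∧ door) ↔ (¬door ∧ ¬net)) → ((¬net ∨ door) ∧ (¬door ↔ pump))) = True
    ¬((¬pump → ¬heat)) = True
      ¬pump → ¬heat = False
        ¬pump = True
        ¬heat = False
    ((¬pump ∧ door) ↔ (¬door ∧ ¬net)) → ((¬net ∨ door) ∧ (¬door ↔ pump)) = True
      (¬pump ∧ door) ↔ (¬door ∧ ¬net) = False
        ¬pump ∧ door = True
          ¬pump = True
        ¬door ∧ ¬net = False
          ¬door = False
          ¬net = False
      (¬net ∨ door) ∧ (¬door ↔ pump) = True
        ¬net ∨ door = True
          ¬net = False
        ¬door ↔ pump = True
          ¬door = False
Both conjuncts True, so the formula holds.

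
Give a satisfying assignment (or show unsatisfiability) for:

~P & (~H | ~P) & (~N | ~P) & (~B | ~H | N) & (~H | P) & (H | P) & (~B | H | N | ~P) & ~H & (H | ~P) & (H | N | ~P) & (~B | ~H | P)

Case H = True:
  Clause (~H) is falsified — contradiction.
Case H = False:
  (~P) forces P = False.
  Clause (H | P) is falsified — contradiction.
Both cases fail, so the formula is unsatisfiable.

UNSATISFIABLE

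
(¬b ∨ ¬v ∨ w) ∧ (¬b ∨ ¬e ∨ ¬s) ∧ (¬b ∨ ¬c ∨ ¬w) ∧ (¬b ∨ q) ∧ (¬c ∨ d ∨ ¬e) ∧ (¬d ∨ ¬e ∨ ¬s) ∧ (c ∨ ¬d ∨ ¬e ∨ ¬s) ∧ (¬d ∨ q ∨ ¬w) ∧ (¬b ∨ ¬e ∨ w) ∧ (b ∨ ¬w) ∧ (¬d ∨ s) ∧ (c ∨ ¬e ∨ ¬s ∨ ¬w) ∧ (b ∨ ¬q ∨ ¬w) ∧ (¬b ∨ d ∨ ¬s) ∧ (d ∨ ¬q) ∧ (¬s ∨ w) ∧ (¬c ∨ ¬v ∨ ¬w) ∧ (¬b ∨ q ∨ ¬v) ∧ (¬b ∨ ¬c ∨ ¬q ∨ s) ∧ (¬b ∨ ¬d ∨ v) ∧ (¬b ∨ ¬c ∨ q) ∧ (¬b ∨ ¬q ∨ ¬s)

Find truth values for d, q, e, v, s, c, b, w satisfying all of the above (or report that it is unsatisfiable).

d: False, q: False, e: True, v: True, s: False, c: False, b: False, w: False

Set d = False.
  then (d ∨ ¬q) forces q = False.
  then (¬b ∨ q) forces b = False.
  then (b ∨ ¬w) forces w = False.
  then (¬s ∨ w) forces s = False.
Set e = True.
  then (¬c ∨ d ∨ ¬e) forces c = False.
Set v = True.
All clauses satisfied.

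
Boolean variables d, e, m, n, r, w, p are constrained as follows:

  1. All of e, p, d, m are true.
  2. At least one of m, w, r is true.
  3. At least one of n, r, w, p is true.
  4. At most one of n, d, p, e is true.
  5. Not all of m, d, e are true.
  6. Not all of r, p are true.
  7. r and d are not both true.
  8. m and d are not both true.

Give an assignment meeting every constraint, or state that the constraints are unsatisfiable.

Case d = True:
  (1) forces e = True.
  Constraint (4) is violated (d=T, e=T) — contradiction.
Case d = False:
  Constraint (1) is violated (d=F) — contradiction.
Both cases fail — unsatisfiable.

The formula is unsatisfiable.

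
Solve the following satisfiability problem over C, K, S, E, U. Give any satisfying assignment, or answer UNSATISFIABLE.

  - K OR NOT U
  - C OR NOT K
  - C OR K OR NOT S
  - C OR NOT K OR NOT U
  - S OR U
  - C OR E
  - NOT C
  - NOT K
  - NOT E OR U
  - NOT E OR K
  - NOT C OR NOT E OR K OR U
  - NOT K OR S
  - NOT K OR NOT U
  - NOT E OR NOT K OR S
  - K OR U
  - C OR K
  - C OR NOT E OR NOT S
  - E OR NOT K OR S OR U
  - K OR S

Case C = True:
  Clause (NOT C) is falsified — contradiction.
Case C = False:
  (C OR NOT K) forces K = False.
  Clause (C OR K) is falsified — contradiction.
Both cases fail, so the formula is unsatisfiable.

Unsatisfiable — no assignment works.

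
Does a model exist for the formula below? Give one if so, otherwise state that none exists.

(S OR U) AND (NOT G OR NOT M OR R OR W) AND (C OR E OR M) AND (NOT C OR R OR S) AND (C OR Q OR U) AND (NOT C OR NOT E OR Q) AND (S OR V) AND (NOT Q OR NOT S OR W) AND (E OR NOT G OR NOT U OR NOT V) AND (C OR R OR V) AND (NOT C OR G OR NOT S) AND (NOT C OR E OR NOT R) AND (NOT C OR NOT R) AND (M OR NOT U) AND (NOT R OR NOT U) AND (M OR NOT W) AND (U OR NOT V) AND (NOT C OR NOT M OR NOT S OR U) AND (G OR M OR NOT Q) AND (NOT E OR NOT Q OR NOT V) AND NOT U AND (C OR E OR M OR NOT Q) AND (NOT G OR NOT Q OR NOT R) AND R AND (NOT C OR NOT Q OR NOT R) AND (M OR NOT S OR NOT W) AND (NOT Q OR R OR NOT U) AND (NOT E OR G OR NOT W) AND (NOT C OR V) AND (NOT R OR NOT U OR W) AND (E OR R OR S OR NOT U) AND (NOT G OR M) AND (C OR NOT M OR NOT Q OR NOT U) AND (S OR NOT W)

Unit clause (NOT U) forces U = False.
Unit clause (R) forces R = True.
In (S OR U) only S is left, so S = True.
In (NOT C OR NOT R) only NOT C is left, so C = False.
In (U OR NOT V) only NOT V is left, so V = False.
In (C OR Q OR U) only Q is left, so Q = True.
In (NOT Q OR NOT S OR W) only W is left, so W = True.
In (M OR NOT W) only M is left, so M = True.
In (NOT G OR NOT Q OR NOT R) only NOT G is left, so G = False.
In (NOT E OR G OR NOT W) only NOT E is left, so E = False.
All clauses satisfied.

S: True, V: False, M: True, U: False, Q: True, R: True, W: True, E: False, C: False, G: False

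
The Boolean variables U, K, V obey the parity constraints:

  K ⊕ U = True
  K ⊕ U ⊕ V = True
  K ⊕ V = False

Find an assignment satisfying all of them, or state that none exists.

U=T, K=F, V=F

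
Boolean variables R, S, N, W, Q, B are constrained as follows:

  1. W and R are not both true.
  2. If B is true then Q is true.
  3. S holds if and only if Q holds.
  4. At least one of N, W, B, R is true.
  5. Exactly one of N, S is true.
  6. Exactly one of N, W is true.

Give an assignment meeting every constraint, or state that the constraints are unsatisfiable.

R=F, S=F, N=T, W=F, Q=F, B=F

  (1) W=F, R=F — not both ✓
  (2) B=F ⇒ Q: vacuous ✓
  (3) S=F, Q=F — same ✓
  (4) {N, W, B, R}: 1 true — at least one ✓
  (5) {N, S}: 1 true — exactly one ✓
  (6) {N, W}: 1 true — exactly one ✓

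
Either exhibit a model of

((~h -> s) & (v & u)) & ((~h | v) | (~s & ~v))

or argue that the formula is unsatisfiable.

u = True, h = False, s = True, v = True

  (~h -> s) & (v & u) = True
    ~h -> s = True
      ~h = True
    v & u = True
  (~h | v) | (~s & ~v) = True
    ~h | v = True
      ~h = True
    ~s & ~v = False
      ~s = False
      ~v = False
Both conjuncts True, so the formula holds.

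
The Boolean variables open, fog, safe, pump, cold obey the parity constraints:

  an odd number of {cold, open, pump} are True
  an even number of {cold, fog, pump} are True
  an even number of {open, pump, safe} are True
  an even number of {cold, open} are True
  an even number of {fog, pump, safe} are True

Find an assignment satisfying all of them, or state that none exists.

Adding constraints 1, 2, 3, 5 mod 2: every variable appears an even number of times on the left, so the left side is 0.
But the right sides sum to 1 (mod 2). 0 ≠ 1 — the system is inconsistent.

No satisfying assignment exists.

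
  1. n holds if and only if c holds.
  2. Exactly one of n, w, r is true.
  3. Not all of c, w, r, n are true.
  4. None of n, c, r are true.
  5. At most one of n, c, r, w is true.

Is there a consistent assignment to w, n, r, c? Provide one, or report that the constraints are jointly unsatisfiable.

w = True; n = False; r = False; c = False

  (1) n=F, c=F — same ✓
  (2) {n, w, r}: 1 true — exactly one ✓
  (3) {c, w, r, n}: 1/4 true — not all ✓
  (4) {n, c, r}: 0 true — none ✓
  (5) {n, c, r, w}: 1 true — at most one ✓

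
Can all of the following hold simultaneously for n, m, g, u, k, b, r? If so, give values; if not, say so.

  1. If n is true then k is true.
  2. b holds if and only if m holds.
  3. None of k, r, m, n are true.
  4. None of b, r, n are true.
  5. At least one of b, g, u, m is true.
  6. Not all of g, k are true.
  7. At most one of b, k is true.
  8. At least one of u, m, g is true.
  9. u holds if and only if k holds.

n = False; m = False; g = True; u = False; k = False; b = False; r = False

  (1) n=F ⇒ k: vacuous ✓
  (2) b=F, m=F — same ✓
  (3) {k, r, m, n}: 0 true — none ✓
  (4) {b, r, n}: 0 true — none ✓
  (5) {b, g, u, m}: 1 true — at least one ✓
  (6) {g, k}: 1/2 true — not all ✓
  (7) {b, k}: 0 true — at most one ✓
  (8) {u, m, g}: 1 true — at least one ✓
  (9) u=F, k=F — same ✓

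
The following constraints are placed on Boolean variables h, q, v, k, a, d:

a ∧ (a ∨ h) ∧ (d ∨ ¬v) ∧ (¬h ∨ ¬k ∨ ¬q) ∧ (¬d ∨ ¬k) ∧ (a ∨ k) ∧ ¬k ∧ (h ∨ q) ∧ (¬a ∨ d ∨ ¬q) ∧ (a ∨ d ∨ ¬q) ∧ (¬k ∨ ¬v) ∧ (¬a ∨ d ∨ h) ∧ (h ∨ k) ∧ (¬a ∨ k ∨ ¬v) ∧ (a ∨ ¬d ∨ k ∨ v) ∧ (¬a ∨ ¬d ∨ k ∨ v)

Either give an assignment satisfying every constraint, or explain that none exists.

h = True, q = False, v = False, k = False, a = True, d = False

Unit clause (a) forces a = True.
Unit clause (¬k) forces k = False.
In (h ∨ k) only h is left, so h = True.
In (¬a ∨ k ∨ ¬v) only ¬v is left, so v = False.
In (¬a ∨ ¬d ∨ k ∨ v) only ¬d is left, so d = False.
In (¬a ∨ d ∨ ¬q) only ¬q is left, so q = False.
All clauses satisfied.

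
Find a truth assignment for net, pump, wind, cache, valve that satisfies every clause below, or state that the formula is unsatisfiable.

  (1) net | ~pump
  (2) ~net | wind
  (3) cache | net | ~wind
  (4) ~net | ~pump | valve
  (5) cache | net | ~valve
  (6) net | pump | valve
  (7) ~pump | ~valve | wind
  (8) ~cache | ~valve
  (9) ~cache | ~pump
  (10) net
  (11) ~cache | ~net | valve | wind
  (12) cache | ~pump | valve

Unit clause (net) forces net = True.
In (~net | wind) only wind is left, so wind = True.
Set pump = False.
Set cache = False.
Set valve = False.
All clauses satisfied.

net = True, pump = False, wind = True, cache = False, valve = False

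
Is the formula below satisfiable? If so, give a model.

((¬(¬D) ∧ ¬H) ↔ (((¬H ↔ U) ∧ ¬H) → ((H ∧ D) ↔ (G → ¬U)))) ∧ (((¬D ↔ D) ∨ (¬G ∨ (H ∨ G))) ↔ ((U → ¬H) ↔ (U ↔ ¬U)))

Unsatisfiable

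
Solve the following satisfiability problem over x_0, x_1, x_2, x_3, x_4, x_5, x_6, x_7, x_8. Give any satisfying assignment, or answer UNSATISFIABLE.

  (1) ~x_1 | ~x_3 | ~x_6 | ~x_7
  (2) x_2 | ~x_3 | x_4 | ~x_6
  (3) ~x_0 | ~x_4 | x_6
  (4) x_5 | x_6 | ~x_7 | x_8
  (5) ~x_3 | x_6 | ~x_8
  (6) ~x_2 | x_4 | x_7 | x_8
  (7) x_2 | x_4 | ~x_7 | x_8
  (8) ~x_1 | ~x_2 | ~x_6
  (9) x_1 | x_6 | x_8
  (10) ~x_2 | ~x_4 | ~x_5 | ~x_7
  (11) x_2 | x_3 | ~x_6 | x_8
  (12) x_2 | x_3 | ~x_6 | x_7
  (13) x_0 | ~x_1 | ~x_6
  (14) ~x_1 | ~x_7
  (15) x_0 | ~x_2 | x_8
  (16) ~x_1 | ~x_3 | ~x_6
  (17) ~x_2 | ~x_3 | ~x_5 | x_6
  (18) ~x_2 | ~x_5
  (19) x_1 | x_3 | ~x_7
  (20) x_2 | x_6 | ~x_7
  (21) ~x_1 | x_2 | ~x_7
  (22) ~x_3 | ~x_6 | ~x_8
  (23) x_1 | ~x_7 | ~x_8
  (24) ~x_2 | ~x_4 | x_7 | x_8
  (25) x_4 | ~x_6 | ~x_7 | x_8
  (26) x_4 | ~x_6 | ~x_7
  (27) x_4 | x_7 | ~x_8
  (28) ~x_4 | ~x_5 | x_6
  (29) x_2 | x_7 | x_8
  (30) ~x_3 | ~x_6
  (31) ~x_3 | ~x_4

x_0=F; x_1=F; x_2=T; x_3=F; x_4=T; x_5=F; x_6=F; x_7=F; x_8=T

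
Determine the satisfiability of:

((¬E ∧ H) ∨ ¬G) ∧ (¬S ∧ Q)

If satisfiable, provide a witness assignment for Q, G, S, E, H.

Q = True, G = False, S = False, E = False, H = True

  (¬E ∧ H) ∨ ¬G = True
    ¬E ∧ H = True
      ¬E = True
    ¬G = True
  ¬S ∧ Q = True
    ¬S = True
Both conjuncts True, so the formula holds.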